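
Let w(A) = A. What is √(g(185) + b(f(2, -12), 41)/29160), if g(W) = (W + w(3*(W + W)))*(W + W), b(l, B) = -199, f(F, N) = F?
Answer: √139720138010/540 ≈ 692.21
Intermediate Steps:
g(W) = 14*W² (g(W) = (W + 3*(W + W))*(W + W) = (W + 3*(2*W))*(2*W) = (W + 6*W)*(2*W) = (7*W)*(2*W) = 14*W²)
√(g(185) + b(f(2, -12), 41)/29160) = √(14*185² - 199/29160) = √(14*34225 - 199*1/29160) = √(479150 - 199/29160) = √(13972013801/29160) = √139720138010/540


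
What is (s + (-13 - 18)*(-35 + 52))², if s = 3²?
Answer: 268324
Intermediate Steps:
s = 9
(s + (-13 - 18)*(-35 + 52))² = (9 + (-13 - 18)*(-35 + 52))² = (9 - 31*17)² = (9 - 527)² = (-518)² = 268324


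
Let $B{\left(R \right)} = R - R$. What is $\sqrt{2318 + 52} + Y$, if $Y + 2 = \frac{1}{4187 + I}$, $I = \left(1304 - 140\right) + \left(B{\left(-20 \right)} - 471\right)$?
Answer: $- \frac{9759}{4880} + \sqrt{2370} \approx 46.683$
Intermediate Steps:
$B{\left(R \right)} = 0$
$I = 693$ ($I = \left(1304 - 140\right) + \left(0 - 471\right) = 1164 - 471 = 693$)
$Y = - \frac{9759}{4880}$ ($Y = -2 + \frac{1}{4187 + 693} = -2 + \frac{1}{4880} = - \frac{9759}{4880} \approx -1.9998$)
$\sqrt{2318 + 52} + Y = \sqrt{2318 + 52} - \frac{9759}{4880} = \sqrt{2370} - \frac{9759}{4880} = - \frac{9759}{4880} + \sqrt{2370}$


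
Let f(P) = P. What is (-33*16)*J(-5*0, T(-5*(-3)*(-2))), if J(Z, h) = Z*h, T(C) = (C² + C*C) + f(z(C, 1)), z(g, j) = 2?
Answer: 0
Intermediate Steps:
T(C) = 2 + 2*C² (T(C) = (C² + C*C) + 2 = (C² + C²) + 2 = 2*C² + 2 = 2 + 2*C²)
(-33*16)*J(-5*0, T(-5*(-3)*(-2))) = (-33*16)*((-5*0)*(2 + 2*(-5*(-3)*(-2))²)) = -0*(2 + 2*(15*(-2))²) = -0*(2 + 2*(-30)²) = -0*(2 + 2*900) = -0*(2 + 1800) = -0*1802 = -528*0 = 0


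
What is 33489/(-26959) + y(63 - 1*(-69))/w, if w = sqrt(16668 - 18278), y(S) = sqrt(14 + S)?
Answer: -33489/26959 - I*sqrt(58765)/805 ≈ -1.2422 - 0.30114*I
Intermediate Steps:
w = I*sqrt(1610) (w = sqrt(-1610) = I*sqrt(1610) ≈ 40.125*I)
33489/(-26959) + y(63 - 1*(-69))/w = 33489/(-26959) + sqrt(14 + (63 - 1*(-69)))/((I*sqrt(1610))) = 33489*(-1/26959) + sqrt(14 + (63 + 69))*(-I*sqrt(1610)/1610) = -33489/26959 + sqrt(14 + 132)*(-I*sqrt(1610)/1610) = -33489/26959 + sqrt(146)*(-I*sqrt(1610)/1610) = -33489/26959 - I*sqrt(58765)/805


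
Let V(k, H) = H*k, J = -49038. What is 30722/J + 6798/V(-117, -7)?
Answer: 5707389/743743 ≈ 7.6739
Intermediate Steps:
30722/J + 6798/V(-117, -7) = 30722/(-49038) + 6798/((-7*(-117))) = 30722*(-1/49038) + 6798/819 = -15361/24519 + 6798*(1/819) = -15361/24519 + 2266/273 = 5707389/743743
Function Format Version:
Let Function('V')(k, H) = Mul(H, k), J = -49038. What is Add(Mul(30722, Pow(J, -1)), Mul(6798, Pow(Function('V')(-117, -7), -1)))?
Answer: Rational(5707389, 743743) ≈ 7.6739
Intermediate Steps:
Add(Mul(30722, Pow(J, -1)), Mul(6798, Pow(Function('V')(-117, -7), -1))) = Add(Mul(30722, Pow(-49038, -1)), Mul(6798, Pow(Mul(-7, -117), -1))) = Add(Mul(30722, Rational(-1, 49038)), Mul(6798, Pow(819, -1))) = Add(Rational(-15361, 24519), Mul(6798, Rational(1, 819))) = Add(Rational(-15361, 24519), Rational(2266, 273)) = Rational(5707389, 743743)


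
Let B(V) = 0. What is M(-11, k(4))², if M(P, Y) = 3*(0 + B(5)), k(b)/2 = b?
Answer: 0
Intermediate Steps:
k(b) = 2*b
M(P, Y) = 0 (M(P, Y) = 3*(0 + 0) = 3*0 = 0)
M(-11, k(4))² = 0² = 0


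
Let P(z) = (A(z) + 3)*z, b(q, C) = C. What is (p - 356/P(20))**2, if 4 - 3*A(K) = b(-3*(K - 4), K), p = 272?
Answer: 95785369/1225 ≈ 78192.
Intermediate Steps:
A(K) = 4/3 - K/3
P(z) = z*(13/3 - z/3) (P(z) = ((4/3 - z/3) + 3)*z = (13/3 - z/3)*z = z*(13/3 - z/3))
(p - 356/P(20))**2 = (272 - 356*3/(20*(13 - 1*20)))**2 = (272 - 356*3/(20*(13 - 20)))**2 = (272 - 356/((1/3)*20*(-7)))**2 = (272 - 356/(-140/3))**2 = (272 - 356*(-3/140))**2 = (272 + 267/35)**2 = (9787/35)**2 = 95785369/1225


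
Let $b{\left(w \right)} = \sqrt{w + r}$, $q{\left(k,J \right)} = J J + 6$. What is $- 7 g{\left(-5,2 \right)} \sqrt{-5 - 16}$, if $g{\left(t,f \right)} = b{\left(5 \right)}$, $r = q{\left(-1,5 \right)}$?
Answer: $- 42 i \sqrt{21} \approx - 192.47 i$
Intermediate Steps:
$q{\left(k,J \right)} = 6 + J^{2}$ ($q{\left(k,J \right)} = J^{2} + 6 = 6 + J^{2}$)
$r = 31$ ($r = 6 + 5^{2} = 6 + 25 = 31$)
$b{\left(w \right)} = \sqrt{31 + w}$ ($b{\left(w \right)} = \sqrt{w + 31} = \sqrt{31 + w}$)
$g{\left(t,f \right)} = 6$ ($g{\left(t,f \right)} = \sqrt{31 + 5} = \sqrt{36} = 6$)
$- 7 g{\left(-5,2 \right)} \sqrt{-5 - 16} = \left(-7\right) 6 \sqrt{-5 - 16} = - 42 \sqrt{-21} = - 42 i \sqrt{21}$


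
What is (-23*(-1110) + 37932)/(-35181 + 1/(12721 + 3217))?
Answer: -144493908/80102111 ≈ -1.8039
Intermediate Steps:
(-23*(-1110) + 37932)/(-35181 + 1/(12721 + 3217)) = (25530 + 37932)/(-35181 + 1/15938) = 63462/(-35181 + 1/15938) = 63462/(-560714777/15938) = 63462*(-15938/560714777) = -144493908/80102111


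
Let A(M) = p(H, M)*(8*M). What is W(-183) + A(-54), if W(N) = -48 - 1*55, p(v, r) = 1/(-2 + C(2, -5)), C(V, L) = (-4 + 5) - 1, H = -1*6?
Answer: 113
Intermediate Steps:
H = -6
C(V, L) = 0 (C(V, L) = 1 - 1 = 0)
p(v, r) = -½ (p(v, r) = 1/(-2 + 0) = 1/(-2) = -½)
A(M) = -4*M
W(N) = -103 (W(N) = -48 - 55 = -103)
W(-183) + A(-54) = -103 - 4*(-54) = -103 + 216 = 113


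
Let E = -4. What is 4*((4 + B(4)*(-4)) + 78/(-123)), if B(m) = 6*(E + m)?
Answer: 552/41 ≈ 13.463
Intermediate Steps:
B(m) = -24 + 6*m (B(m) = 6*(-4 + m) = -24 + 6*m)
4*((4 + B(4)*(-4)) + 78/(-123)) = 4*((4 + (-24 + 6*4)*(-4)) + 78/(-123)) = 4*((4 + (-24 + 24)*(-4)) + 78*(-1/123)) = 4*((4 + 0*(-4)) - 26/41) = 4*((4 + 0) - 26/41) = 4*(4 - 26/41) = 4*(138/41) = 552/41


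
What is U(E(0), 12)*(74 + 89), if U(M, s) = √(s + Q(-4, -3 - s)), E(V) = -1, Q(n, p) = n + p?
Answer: 163*I*√7 ≈ 431.26*I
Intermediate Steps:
U(M, s) = I*√7 (U(M, s) = √(s + (-4 + (-3 - s))) = √(s + (-7 - s)) = √(-7) = I*√7)
U(E(0), 12)*(74 + 89) = (I*√7)*(74 + 89) = (I*√7)*163 = 163*I*√7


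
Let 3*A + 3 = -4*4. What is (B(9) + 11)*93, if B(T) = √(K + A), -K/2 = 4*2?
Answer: 1023 + 31*I*√201 ≈ 1023.0 + 439.5*I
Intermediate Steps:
A = -19/3 (A = -1 + (-4*4)/3 = -1 + (⅓)*(-16) = -1 - 16/3 = -19/3 ≈ -6.3333)
K = -16 (K = -8*2 = -2*8 = -16)
B(T) = I*√201/3 (B(T) = √(-16 - 19/3) = √(-67/3) = I*√201/3)
(B(9) + 11)*93 = (I*√201/3 + 11)*93 = (11 + I*√201/3)*93 = 1023 + 31*I*√201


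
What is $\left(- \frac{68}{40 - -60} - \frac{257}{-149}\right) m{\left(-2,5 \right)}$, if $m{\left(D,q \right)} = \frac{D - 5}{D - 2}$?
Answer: $\frac{6811}{3725} \approx 1.8285$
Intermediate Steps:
$m{\left(D,q \right)} = \frac{-5 + D}{-2 + D}$
$\left(- \frac{68}{40 - -60} - \frac{257}{-149}\right) m{\left(-2,5 \right)} = \left(- \frac{68}{40 - -60} - \frac{257}{-149}\right) \frac{-5 - 2}{-2 - 2} = \left(- \frac{68}{40 + 60} - - \frac{257}{149}\right) \frac{1}{-4} \left(-7\right) = \left(- \frac{68}{100} + \frac{257}{149}\right) \left(\left(- \frac{1}{4}\right) \left(-7\right)\right) = \left(\left(-68\right) \frac{1}{100} + \frac{257}{149}\right) \frac{7}{4} = \left(- \frac{17}{25} + \frac{257}{149}\right) \frac{7}{4} = \frac{3892}{3725} \cdot \frac{7}{4} = \frac{6811}{3725}$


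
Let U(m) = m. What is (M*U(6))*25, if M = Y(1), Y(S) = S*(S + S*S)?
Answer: 300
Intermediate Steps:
Y(S) = S*(S + S²)
M = 2 (M = 1²*(1 + 1) = 1*2 = 2)
(M*U(6))*25 = (2*6)*25 = 12*25 = 300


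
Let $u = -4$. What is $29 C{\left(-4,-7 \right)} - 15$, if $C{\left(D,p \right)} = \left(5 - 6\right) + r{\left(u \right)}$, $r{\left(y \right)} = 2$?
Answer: $14$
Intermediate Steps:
$C{\left(D,p \right)} = 1$ ($C{\left(D,p \right)} = \left(5 - 6\right) + 2 = -1 + 2 = 1$)
$29 C{\left(-4,-7 \right)} - 15 = 29 \cdot 1 - 15 = 29 - 15 = 14$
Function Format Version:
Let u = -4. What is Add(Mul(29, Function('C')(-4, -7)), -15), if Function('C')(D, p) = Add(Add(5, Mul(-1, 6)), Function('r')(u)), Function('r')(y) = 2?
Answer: 14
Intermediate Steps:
Function('C')(D, p) = 1 (Function('C')(D, p) = Add(Add(5, Mul(-1, 6)), 2) = Add(Add(5, -6), 2) = Add(-1, 2) = 1)
Add(Mul(29, Function('C')(-4, -7)), -15) = Add(Mul(29, 1), -15) = Add(29, -15) = 14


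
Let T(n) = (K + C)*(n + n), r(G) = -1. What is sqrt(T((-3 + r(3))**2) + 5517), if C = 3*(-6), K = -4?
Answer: sqrt(4813) ≈ 69.376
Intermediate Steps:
C = -18
T(n) = -44*n (T(n) = (-4 - 18)*(n + n) = -44*n)
sqrt(T((-3 + r(3))**2) + 5517) = sqrt(-44*(-3 - 1)**2 + 5517) = sqrt(-44*(-4)**2 + 5517) = sqrt(-44*16 + 5517) = sqrt(-704 + 5517) = sqrt(4813)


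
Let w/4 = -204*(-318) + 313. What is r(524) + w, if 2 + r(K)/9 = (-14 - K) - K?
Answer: 251164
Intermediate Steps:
w = 260740 (w = 4*(-204*(-318) + 313) = 4*(64872 + 313) = 4*65185 = 260740)
r(K) = -144 - 18*K (r(K) = -18 + 9*((-14 - K) - K) = -18 + 9*(-14 - 2*K) = -18 + (-126 - 18*K) = -144 - 18*K)
r(524) + w = (-144 - 18*524) + 260740 = (-144 - 9432) + 260740 = -9576 + 260740 = 251164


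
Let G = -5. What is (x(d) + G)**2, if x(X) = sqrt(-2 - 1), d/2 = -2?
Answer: (5 - I*sqrt(3))**2 ≈ 22.0 - 17.32*I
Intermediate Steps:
d = -4 (d = 2*(-2) = -4)
x(X) = I*sqrt(3) (x(X) = sqrt(-3) = I*sqrt(3))
(x(d) + G)**2 = (I*sqrt(3) - 5)**2 = (-5 + I*sqrt(3))**2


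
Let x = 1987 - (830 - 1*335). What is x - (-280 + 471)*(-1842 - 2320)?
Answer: 796434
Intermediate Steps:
x = 1492 (x = 1987 - (830 - 335) = 1987 - 1*495 = 1987 - 495 = 1492)
x - (-280 + 471)*(-1842 - 2320) = 1492 - (-280 + 471)*(-1842 - 2320) = 1492 - 191*(-4162) = 1492 - 1*(-794942) = 1492 + 794942 = 796434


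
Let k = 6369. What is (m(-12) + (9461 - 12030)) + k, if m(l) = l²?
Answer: 3944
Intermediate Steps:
(m(-12) + (9461 - 12030)) + k = ((-12)² + (9461 - 12030)) + 6369 = (144 - 2569) + 6369 = -2425 + 6369 = 3944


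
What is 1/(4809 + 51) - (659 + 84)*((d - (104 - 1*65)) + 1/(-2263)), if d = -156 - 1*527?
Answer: 5899933281523/10998180 ≈ 5.3645e+5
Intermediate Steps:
d = -683 (d = -156 - 527 = -683)
1/(4809 + 51) - (659 + 84)*((d - (104 - 1*65)) + 1/(-2263)) = 1/(4809 + 51) - (659 + 84)*((-683 - (104 - 1*65)) + 1/(-2263)) = 1/4860 - 743*((-683 - (104 - 65)) - 1/2263) = 1/4860 - 743*((-683 - 1*39) - 1/2263) = 1/4860 - 743*((-683 - 39) - 1/2263) = 1/4860 - 743*(-722 - 1/2263) = 1/4860 - 743*(-1633887)/2263 = 1/4860 - 1*(-1213978041/2263) = 1/4860 + 1213978041/2263 = 5899933281523/10998180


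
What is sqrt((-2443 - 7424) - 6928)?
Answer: I*sqrt(16795) ≈ 129.6*I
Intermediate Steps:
sqrt((-2443 - 7424) - 6928) = sqrt(-9867 - 6928) = sqrt(-16795) = I*sqrt(16795)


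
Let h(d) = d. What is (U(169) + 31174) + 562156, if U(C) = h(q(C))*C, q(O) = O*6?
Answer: 764696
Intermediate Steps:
q(O) = 6*O
U(C) = 6*C**2 (U(C) = (6*C)*C = 6*C**2)
(U(169) + 31174) + 562156 = (6*169**2 + 31174) + 562156 = (6*28561 + 31174) + 562156 = (171366 + 31174) + 562156 = 202540 + 562156 = 764696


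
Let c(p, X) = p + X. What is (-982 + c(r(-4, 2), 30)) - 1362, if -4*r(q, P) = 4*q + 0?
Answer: -2310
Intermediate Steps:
r(q, P) = -q (r(q, P) = -(4*q + 0)/4 = -q)
c(p, X) = X + p
(-982 + c(r(-4, 2), 30)) - 1362 = (-982 + (30 - 1*(-4))) - 1362 = (-982 + (30 + 4)) - 1362 = (-982 + 34) - 1362 = -948 - 1362 = -2310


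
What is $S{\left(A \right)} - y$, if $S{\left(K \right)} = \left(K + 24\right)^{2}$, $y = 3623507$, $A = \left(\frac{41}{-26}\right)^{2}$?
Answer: $- \frac{1655535145807}{456976} \approx -3.6228 \cdot 10^{6}$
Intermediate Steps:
$A = \frac{1681}{676}$ ($A = \left(41 \left(- \frac{1}{26}\right)\right)^{2} = \left(- \frac{41}{26}\right)^{2} = \frac{1681}{676} \approx 2.4867$)
$S{\left(K \right)} = \left(24 + K\right)^{2}$
$S{\left(A \right)} - y = \left(24 + \frac{1681}{676}\right)^{2} - 3623507 = \left(\frac{17905}{676}\right)^{2} - 3623507 = \frac{320589025}{456976} - 3623507 = - \frac{1655535145807}{456976}$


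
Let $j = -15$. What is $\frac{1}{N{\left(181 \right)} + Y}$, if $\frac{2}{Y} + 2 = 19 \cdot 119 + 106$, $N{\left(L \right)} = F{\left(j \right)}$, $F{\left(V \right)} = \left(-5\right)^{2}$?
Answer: $\frac{2365}{59127} \approx 0.039999$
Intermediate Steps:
$F{\left(V \right)} = 25$
$N{\left(L \right)} = 25$
$Y = \frac{2}{2365}$ ($Y = \frac{2}{-2 + \left(19 \cdot 119 + 106\right)} = \frac{2}{-2 + \left(2261 + 106\right)} = \frac{2}{-2 + 2367} = \frac{2}{2365} \approx 0.00084567$)
$\frac{1}{N{\left(181 \right)} + Y} = \frac{1}{25 + \frac{2}{2365}} = \frac{1}{\frac{59127}{2365}} = \frac{2365}{59127}$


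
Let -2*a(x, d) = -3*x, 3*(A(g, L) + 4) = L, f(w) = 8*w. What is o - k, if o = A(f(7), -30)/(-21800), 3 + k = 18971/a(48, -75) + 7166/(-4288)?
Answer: -13608869657/52581600 ≈ -258.81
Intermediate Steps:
A(g, L) = -4 + L/3
a(x, d) = 3*x/2 (a(x, d) = -(-3)*x/2 = 3*x/2)
k = 4994093/19296 (k = -3 + (18971/(((3/2)*48)) + 7166/(-4288)) = -3 + (18971/72 + 7166*(-1/4288)) = -3 + (18971*(1/72) - 3583/2144) = -3 + (18971/72 - 3583/2144) = -3 + 5051981/19296 = 4994093/19296 ≈ 258.81)
o = 7/10900 (o = (-4 + (1/3)*(-30))/(-21800) = (-4 - 10)*(-1/21800) = -14*(-1/21800) = 7/10900 ≈ 0.00064220)
o - k = 7/10900 - 1*4994093/19296 = 7/10900 - 4994093/19296 = -13608869657/52581600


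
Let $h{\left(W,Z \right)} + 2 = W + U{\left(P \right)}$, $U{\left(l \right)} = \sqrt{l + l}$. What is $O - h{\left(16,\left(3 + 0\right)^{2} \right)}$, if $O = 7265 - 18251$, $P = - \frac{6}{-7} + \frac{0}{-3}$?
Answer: $-11000 - \frac{2 \sqrt{21}}{7} \approx -11001.0$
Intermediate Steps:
$P = \frac{6}{7}$ ($P = \left(-6\right) \left(- \frac{1}{7}\right) + 0 \left(- \frac{1}{3}\right) = \frac{6}{7} + 0 = \frac{6}{7} \approx 0.85714$)
$U{\left(l \right)} = \sqrt{2} \sqrt{l}$ ($U{\left(l \right)} = \sqrt{2 l} = \sqrt{2} \sqrt{l}$)
$h{\left(W,Z \right)} = -2 + W + \frac{2 \sqrt{21}}{7}$ ($h{\left(W,Z \right)} = -2 + \left(W + \sqrt{2} \sqrt{\frac{6}{7}}\right) = -2 + \left(W + \sqrt{2} \frac{\sqrt{42}}{7}\right) = -2 + \left(W + \frac{2 \sqrt{21}}{7}\right) = -2 + W + \frac{2 \sqrt{21}}{7}$)
$O = -10986$
$O - h{\left(16,\left(3 + 0\right)^{2} \right)} = -10986 - \left(-2 + 16 + \frac{2 \sqrt{21}}{7}\right) = -10986 - \left(14 + \frac{2 \sqrt{21}}{7}\right) = -11000 - \frac{2 \sqrt{21}}{7}$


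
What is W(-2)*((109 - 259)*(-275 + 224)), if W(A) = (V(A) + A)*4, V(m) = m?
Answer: -122400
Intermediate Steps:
W(A) = 8*A (W(A) = (A + A)*4 = (2*A)*4 = 8*A)
W(-2)*((109 - 259)*(-275 + 224)) = (8*(-2))*((109 - 259)*(-275 + 224)) = -(-2400)*(-51) = -16*7650 = -122400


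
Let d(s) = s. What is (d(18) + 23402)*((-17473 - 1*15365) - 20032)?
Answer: -1238215400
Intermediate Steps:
(d(18) + 23402)*((-17473 - 1*15365) - 20032) = (18 + 23402)*((-17473 - 1*15365) - 20032) = 23420*((-17473 - 15365) - 20032) = 23420*(-32838 - 20032) = 23420*(-52870) = -1238215400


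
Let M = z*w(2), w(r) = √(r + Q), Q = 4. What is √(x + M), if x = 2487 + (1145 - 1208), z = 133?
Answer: √(2424 + 133*√6) ≈ 52.438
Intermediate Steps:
w(r) = √(4 + r) (w(r) = √(r + 4) = √(4 + r))
x = 2424 (x = 2487 - 63 = 2424)
M = 133*√6 (M = 133*√(4 + 2) = 133*√6 ≈ 325.78)
√(x + M) = √(2424 + 133*√6)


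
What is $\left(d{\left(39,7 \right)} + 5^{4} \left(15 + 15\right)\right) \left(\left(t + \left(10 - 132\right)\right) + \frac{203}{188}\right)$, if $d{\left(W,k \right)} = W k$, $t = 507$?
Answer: $\frac{1380746409}{188} \approx 7.3444 \cdot 10^{6}$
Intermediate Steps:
$\left(d{\left(39,7 \right)} + 5^{4} \left(15 + 15\right)\right) \left(\left(t + \left(10 - 132\right)\right) + \frac{203}{188}\right) = \left(39 \cdot 7 + 5^{4} \left(15 + 15\right)\right) \left(\left(507 + \left(10 - 132\right)\right) + \frac{203}{188}\right) = \left(273 + 625 \cdot 30\right) \left(\left(507 + \left(10 - 132\right)\right) + 203 \cdot \frac{1}{188}\right) = \left(273 + 18750\right) \left(\left(507 - 122\right) + \frac{203}{188}\right) = 19023 \left(385 + \frac{203}{188}\right) = 19023 \cdot \frac{72583}{188} = \frac{1380746409}{188}$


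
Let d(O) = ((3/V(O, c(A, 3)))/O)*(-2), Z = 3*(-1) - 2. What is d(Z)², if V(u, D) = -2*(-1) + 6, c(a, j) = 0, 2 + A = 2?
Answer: 9/400 ≈ 0.022500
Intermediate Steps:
A = 0 (A = -2 + 2 = 0)
Z = -5 (Z = -3 - 2 = -5)
V(u, D) = 8 (V(u, D) = 2 + 6 = 8)
d(O) = -3/(4*O) (d(O) = ((3/8)/O)*(-2) = ((3*(⅛))/O)*(-2) = (3/(8*O))*(-2) = -3/(4*O))
d(Z)² = (-¾/(-5))² = (-¾*(-⅕))² = (3/20)² = 9/400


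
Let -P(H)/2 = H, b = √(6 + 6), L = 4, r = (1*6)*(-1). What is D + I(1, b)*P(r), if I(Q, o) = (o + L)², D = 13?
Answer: 349 + 192*√3 ≈ 681.55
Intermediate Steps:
r = -6 (r = 6*(-1) = -6)
b = 2*√3 (b = √12 = 2*√3 ≈ 3.4641)
P(H) = -2*H
I(Q, o) = (4 + o)² (I(Q, o) = (o + 4)² = (4 + o)²)
D + I(1, b)*P(r) = 13 + (4 + 2*√3)²*(-2*(-6)) = 13 + (4 + 2*√3)²*12 = 13 + 12*(4 + 2*√3)²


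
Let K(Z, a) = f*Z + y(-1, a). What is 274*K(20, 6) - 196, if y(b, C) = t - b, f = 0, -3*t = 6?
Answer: -470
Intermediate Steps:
t = -2 (t = -⅓*6 = -2)
y(b, C) = -2 - b
K(Z, a) = -1 (K(Z, a) = 0*Z + (-2 - 1*(-1)) = 0 + (-2 + 1) = 0 - 1 = -1)
274*K(20, 6) - 196 = 274*(-1) - 196 = -274 - 196 = -470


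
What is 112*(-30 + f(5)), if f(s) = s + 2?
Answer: -2576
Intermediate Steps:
f(s) = 2 + s
112*(-30 + f(5)) = 112*(-30 + (2 + 5)) = 112*(-30 + 7) = 112*(-23) = -2576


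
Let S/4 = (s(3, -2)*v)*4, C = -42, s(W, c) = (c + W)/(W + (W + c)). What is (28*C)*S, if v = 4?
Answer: -18816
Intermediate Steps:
s(W, c) = (W + c)/(c + 2*W)
S = 16 (S = 4*((((3 - 2)/(-2 + 2*3))*4)*4) = 4*(((1/(-2 + 6))*4)*4) = 4*(((1/4)*4)*4) = 4*(1*4) = 4*4 = 16)
(28*C)*S = (28*(-42))*16 = -1176*16 = -18816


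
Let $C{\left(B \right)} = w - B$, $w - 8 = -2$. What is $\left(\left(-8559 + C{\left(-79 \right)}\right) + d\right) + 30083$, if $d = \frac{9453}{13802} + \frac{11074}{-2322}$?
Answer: $\frac{346199805557}{16024122} \approx 21605.0$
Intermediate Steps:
$w = 6$ ($w = 8 - 2 = 6$)
$d = - \frac{65446741}{16024122}$ ($d = 9453 \cdot \frac{1}{13802} + 11074 \left(- \frac{1}{2322}\right) = \frac{9453}{13802} - \frac{5537}{1161} = - \frac{65446741}{16024122} \approx -4.0843$)
$C{\left(B \right)} = 6 - B$
$\left(\left(-8559 + C{\left(-79 \right)}\right) + d\right) + 30083 = \left(\left(-8559 + \left(6 - -79\right)\right) - \frac{65446741}{16024122}\right) + 30083 = \left(\left(-8559 + \left(6 + 79\right)\right) - \frac{65446741}{16024122}\right) + 30083 = \left(\left(-8559 + 85\right) - \frac{65446741}{16024122}\right) + 30083 = \left(-8474 - \frac{65446741}{16024122}\right) + 30083 = - \frac{135853856569}{16024122} + 30083 = \frac{346199805557}{16024122}$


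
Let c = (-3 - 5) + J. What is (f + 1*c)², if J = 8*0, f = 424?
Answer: 173056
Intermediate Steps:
J = 0
c = -8 (c = (-3 - 5) + 0 = -8 + 0 = -8)
(f + 1*c)² = (424 + 1*(-8))² = (424 - 8)² = 416² = 173056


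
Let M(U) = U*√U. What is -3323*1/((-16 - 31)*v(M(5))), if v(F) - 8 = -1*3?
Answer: 3323/235 ≈ 14.140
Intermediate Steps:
M(U) = U^(3/2)
v(F) = 5 (v(F) = 8 - 1*3 = 8 - 3 = 5)
-3323*1/((-16 - 31)*v(M(5))) = -3323*1/(5*(-16 - 31)) = -3323/((-47*5)) = -3323/(-235) = -3323*(-1/235) = 3323/235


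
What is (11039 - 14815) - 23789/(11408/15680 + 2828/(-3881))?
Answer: 90462419108/4287 ≈ 2.1102e+7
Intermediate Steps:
(11039 - 14815) - 23789/(11408/15680 + 2828/(-3881)) = -3776 - 23789/(11408*(1/15680) + 2828*(-1/3881)) = -3776 - 23789/(713/980 - 2828/3881) = -3776 - 23789/(-4287/3803380) = -3776 - 23789*(-3803380)/4287 = -3776 - 1*(-90478606820/4287) = -3776 + 90478606820/4287 = 90462419108/4287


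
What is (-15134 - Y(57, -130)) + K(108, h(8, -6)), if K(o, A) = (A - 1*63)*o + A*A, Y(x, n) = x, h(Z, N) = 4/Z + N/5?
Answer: -2207011/100 ≈ -22070.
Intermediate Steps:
h(Z, N) = 4/Z + N/5 (h(Z, N) = 4/Z + N*(⅕) = 4/Z + N/5)
K(o, A) = A² + o*(-63 + A) (K(o, A) = (A - 63)*o + A² = (-63 + A)*o + A² = o*(-63 + A) + A² = A² + o*(-63 + A))
(-15134 - Y(57, -130)) + K(108, h(8, -6)) = (-15134 - 1*57) + ((4/8 + (⅕)*(-6))² - 63*108 + (4/8 + (⅕)*(-6))*108) = (-15134 - 57) + ((4*(⅛) - 6/5)² - 6804 + (4*(⅛) - 6/5)*108) = -15191 + ((½ - 6/5)² - 6804 + (½ - 6/5)*108) = -15191 + ((-7/10)² - 6804 - 7/10*108) = -15191 + (49/100 - 6804 - 378/5) = -15191 - 687911/100 = -2207011/100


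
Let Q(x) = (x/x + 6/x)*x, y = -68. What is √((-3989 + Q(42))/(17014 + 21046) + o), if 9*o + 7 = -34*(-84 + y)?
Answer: √1868671697365/57090 ≈ 23.945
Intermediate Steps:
Q(x) = x*(1 + 6/x) (Q(x) = (1 + 6/x)*x = x*(1 + 6/x))
o = 5161/9 (o = -7/9 + (-34*(-84 - 68))/9 = -7/9 + (-34*(-152))/9 = -7/9 + (⅑)*5168 = -7/9 + 5168/9 = 5161/9 ≈ 573.44)
√((-3989 + Q(42))/(17014 + 21046) + o) = √((-3989 + (6 + 42))/(17014 + 21046) + 5161/9) = √((-3989 + 48)/38060 + 5161/9) = √(-3941*1/38060 + 5161/9) = √(-3941/38060 + 5161/9) = √(196392191/342540) = √1868671697365/57090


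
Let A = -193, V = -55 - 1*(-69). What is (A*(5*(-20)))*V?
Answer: 270200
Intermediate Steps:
V = 14 (V = -55 + 69 = 14)
(A*(5*(-20)))*V = -965*(-20)*14 = -193*(-100)*14 = 19300*14 = 270200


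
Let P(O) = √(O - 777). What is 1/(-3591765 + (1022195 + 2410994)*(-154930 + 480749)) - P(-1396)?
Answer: 1/1118594615026 - I*√2173 ≈ 8.9398e-13 - 46.615*I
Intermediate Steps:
P(O) = √(-777 + O)
1/(-3591765 + (1022195 + 2410994)*(-154930 + 480749)) - P(-1396) = 1/(-3591765 + (1022195 + 2410994)*(-154930 + 480749)) - √(-777 - 1396) = 1/(-3591765 + 3433189*325819) - √(-2173) = 1/(-3591765 + 1118598206791) - I*√2173 = 1/1118594615026 - I*√2173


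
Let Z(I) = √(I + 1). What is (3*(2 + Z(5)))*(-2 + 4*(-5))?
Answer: -132 - 66*√6 ≈ -293.67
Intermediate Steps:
Z(I) = √(1 + I)
(3*(2 + Z(5)))*(-2 + 4*(-5)) = (3*(2 + √(1 + 5)))*(-2 + 4*(-5)) = (3*(2 + √6))*(-2 - 20) = (6 + 3*√6)*(-22) = -132 - 66*√6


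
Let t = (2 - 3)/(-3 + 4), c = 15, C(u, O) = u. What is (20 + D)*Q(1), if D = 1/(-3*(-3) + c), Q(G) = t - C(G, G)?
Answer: -481/12 ≈ -40.083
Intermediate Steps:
t = -1 (t = -1/1 = -1*1 = -1)
Q(G) = -1 - G
D = 1/24 (D = 1/(-3*(-3) + 15) = 1/(9 + 15) = 1/24 ≈ 0.041667)
(20 + D)*Q(1) = (20 + 1/24)*(-1 - 1*1) = 481*(-1 - 1)/24 = (481/24)*(-2) = -481/12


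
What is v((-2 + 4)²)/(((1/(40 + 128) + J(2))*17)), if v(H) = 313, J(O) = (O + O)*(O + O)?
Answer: 52584/45713 ≈ 1.1503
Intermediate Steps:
J(O) = 4*O² (J(O) = (2*O)*(2*O) = 4*O²)
v((-2 + 4)²)/(((1/(40 + 128) + J(2))*17)) = 313/(((1/(40 + 128) + 4*2²)*17)) = 313/(((1/168 + 4*4)*17)) = 313/(((1/168 + 16)*17)) = 313/(((2689/168)*17)) = 313/(45713/168) = 313*(168/45713) = 52584/45713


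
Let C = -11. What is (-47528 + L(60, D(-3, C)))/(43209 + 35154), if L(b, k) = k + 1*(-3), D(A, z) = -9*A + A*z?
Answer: -47471/78363 ≈ -0.60578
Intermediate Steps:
L(b, k) = -3 + k (L(b, k) = k - 3 = -3 + k)
(-47528 + L(60, D(-3, C)))/(43209 + 35154) = (-47528 + (-3 - 3*(-9 - 11)))/(43209 + 35154) = (-47528 + (-3 - 3*(-20)))/78363 = (-47528 + (-3 + 60))*(1/78363) = (-47528 + 57)*(1/78363) = -47471*1/78363 = -47471/78363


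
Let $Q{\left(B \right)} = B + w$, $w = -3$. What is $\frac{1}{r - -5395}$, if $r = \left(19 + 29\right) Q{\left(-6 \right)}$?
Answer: $\frac{1}{4963} \approx 0.00020149$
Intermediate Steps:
$Q{\left(B \right)} = -3 + B$ ($Q{\left(B \right)} = B - 3 = -3 + B$)
$r = -432$ ($r = \left(19 + 29\right) \left(-3 - 6\right) = 48 \left(-9\right) = -432$)
$\frac{1}{r - -5395} = \frac{1}{-432 - -5395} = \frac{1}{-432 + 5395} = \frac{1}{4963}$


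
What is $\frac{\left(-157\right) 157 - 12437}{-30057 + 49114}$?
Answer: $- \frac{37086}{19057} \approx -1.9461$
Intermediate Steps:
$\frac{\left(-157\right) 157 - 12437}{-30057 + 49114} = \frac{-24649 - 12437}{19057} = \left(-37086\right) \frac{1}{19057} = - \frac{37086}{19057}$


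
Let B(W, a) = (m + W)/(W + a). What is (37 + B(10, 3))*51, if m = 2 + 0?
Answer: 25143/13 ≈ 1934.1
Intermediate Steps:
m = 2
B(W, a) = (2 + W)/(W + a)
(37 + B(10, 3))*51 = (37 + (2 + 10)/(10 + 3))*51 = (37 + 12/13)*51 = (493/13)*51 = 25143/13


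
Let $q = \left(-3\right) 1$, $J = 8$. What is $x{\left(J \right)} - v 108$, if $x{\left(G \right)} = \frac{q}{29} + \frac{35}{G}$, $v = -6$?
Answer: $\frac{151327}{232} \approx 652.27$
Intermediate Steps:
$q = -3$
$x{\left(G \right)} = - \frac{3}{29} + \frac{35}{G}$
$x{\left(J \right)} - v 108 = \left(- \frac{3}{29} + \frac{35}{8}\right) - \left(-6\right) 108 = \left(- \frac{3}{29} + 35 \cdot \frac{1}{8}\right) - -648 = \left(- \frac{3}{29} + \frac{35}{8}\right) + 648 = \frac{991}{232} + 648 = \frac{151327}{232}$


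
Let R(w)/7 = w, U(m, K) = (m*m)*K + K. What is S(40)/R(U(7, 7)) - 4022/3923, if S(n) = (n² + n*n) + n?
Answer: 285662/961135 ≈ 0.29721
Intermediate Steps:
U(m, K) = K + K*m² (U(m, K) = m²*K + K = K*m² + K = K + K*m²)
R(w) = 7*w
S(n) = n + 2*n² (S(n) = (n² + n²) + n = 2*n² + n = n + 2*n²)
S(40)/R(U(7, 7)) - 4022/3923 = (40*(1 + 2*40))/((7*(7*(1 + 7²)))) - 4022/3923 = (40*(1 + 80))/((7*(7*(1 + 49)))) - 4022*1/3923 = (40*81)/((7*(7*50))) - 4022/3923 = 3240/((7*350)) - 4022/3923 = 3240/2450 - 4022/3923 = 3240*(1/2450) - 4022/3923 = 324/245 - 4022/3923 = 285662/961135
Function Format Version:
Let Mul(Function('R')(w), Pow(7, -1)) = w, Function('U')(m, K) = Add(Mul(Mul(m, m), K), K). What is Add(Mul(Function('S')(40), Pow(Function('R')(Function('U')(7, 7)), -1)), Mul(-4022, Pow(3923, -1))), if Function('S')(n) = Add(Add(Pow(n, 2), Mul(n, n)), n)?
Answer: Rational(285662, 961135) ≈ 0.29721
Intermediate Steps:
Function('U')(m, K) = Add(K, Mul(K, Pow(m, 2))) (Function('U')(m, K) = Add(Mul(Pow(m, 2), K), K) = Add(Mul(K, Pow(m, 2)), K) = Add(K, Mul(K, Pow(m, 2))))
Function('R')(w) = Mul(7, w)
Function('S')(n) = Add(n, Mul(2, Pow(n, 2))) (Function('S')(n) = Add(Add(Pow(n, 2), Pow(n, 2)), n) = Add(Mul(2, Pow(n, 2)), n) = Add(n, Mul(2, Pow(n, 2))))
Add(Mul(Function('S')(40), Pow(Function('R')(Function('U')(7, 7)), -1)), Mul(-4022, Pow(3923, -1))) = Add(Mul(Mul(40, Add(1, Mul(2, 40))), Pow(Mul(7, Mul(7, Add(1, Pow(7, 2)))), -1)), Mul(-4022, Pow(3923, -1))) = Add(Mul(Mul(40, Add(1, 80)), Pow(Mul(7, Mul(7, Add(1, 49))), -1)), Mul(-4022, Rational(1, 3923))) = Add(Mul(Mul(40, 81), Pow(Mul(7, Mul(7, 50)), -1)), Rational(-4022, 3923)) = Add(Mul(3240, Pow(Mul(7, 350), -1)), Rational(-4022, 3923)) = Add(Mul(3240, Pow(2450, -1)), Rational(-4022, 3923)) = Add(Mul(3240, Rational(1, 2450)), Rational(-4022, 3923)) = Add(Rational(324, 245), Rational(-4022, 3923)) = Rational(285662, 961135)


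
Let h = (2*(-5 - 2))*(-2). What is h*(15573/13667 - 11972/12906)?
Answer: 523093396/88193151 ≈ 5.9312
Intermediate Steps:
h = 28 (h = (2*(-7))*(-2) = -14*(-2) = 28)
h*(15573/13667 - 11972/12906) = 28*(15573/13667 - 11972/12906) = 28*(15573*(1/13667) - 11972*1/12906) = 28*(15573/13667 - 5986/6453) = 28*(18681907/88193151) = 523093396/88193151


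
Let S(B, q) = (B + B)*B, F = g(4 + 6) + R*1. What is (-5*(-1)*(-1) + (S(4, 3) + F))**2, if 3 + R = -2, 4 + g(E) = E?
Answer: 784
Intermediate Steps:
g(E) = -4 + E
R = -5 (R = -3 - 2 = -5)
F = 1 (F = (-4 + (4 + 6)) - 5*1 = (-4 + 10) - 5 = 6 - 5 = 1)
S(B, q) = 2*B**2 (S(B, q) = (2*B)*B = 2*B**2)
(-5*(-1)*(-1) + (S(4, 3) + F))**2 = (-5*(-1)*(-1) + (2*4**2 + 1))**2 = (5*(-1) + (2*16 + 1))**2 = (-5 + (32 + 1))**2 = (-5 + 33)**2 = 28**2 = 784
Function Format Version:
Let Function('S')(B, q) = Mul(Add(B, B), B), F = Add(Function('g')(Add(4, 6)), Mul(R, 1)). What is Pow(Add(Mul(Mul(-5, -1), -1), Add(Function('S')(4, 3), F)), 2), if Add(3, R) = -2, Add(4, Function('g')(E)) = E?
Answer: 784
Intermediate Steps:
Function('g')(E) = Add(-4, E)
R = -5 (R = Add(-3, -2) = -5)
F = 1 (F = Add(Add(-4, Add(4, 6)), Mul(-5, 1)) = Add(Add(-4, 10), -5) = Add(6, -5) = 1)
Function('S')(B, q) = Mul(2, Pow(B, 2)) (Function('S')(B, q) = Mul(Mul(2, B), B) = Mul(2, Pow(B, 2)))
Pow(Add(Mul(Mul(-5, -1), -1), Add(Function('S')(4, 3), F)), 2) = Pow(Add(Mul(Mul(-5, -1), -1), Add(Mul(2, Pow(4, 2)), 1)), 2) = Pow(Add(Mul(5, -1), Add(Mul(2, 16), 1)), 2) = Pow(Add(-5, Add(32, 1)), 2) = Pow(Add(-5, 33), 2) = Pow(28, 2) = 784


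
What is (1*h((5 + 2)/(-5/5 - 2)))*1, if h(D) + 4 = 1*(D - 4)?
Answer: -31/3 ≈ -10.333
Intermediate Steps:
h(D) = -8 + D (h(D) = -4 + 1*(D - 4) = -4 + 1*(-4 + D) = -4 + (-4 + D) = -8 + D)
(1*h((5 + 2)/(-5/5 - 2)))*1 = (1*(-8 + (5 + 2)/(-5/5 - 2)))*1 = (1*(-8 + 7/(-5*1/5 - 2)))*1 = (1*(-8 + 7/(-1 - 2)))*1 = (1*(-8 + 7/(-3)))*1 = (1*(-8 + 7*(-1/3)))*1 = (1*(-8 - 7/3))*1 = (1*(-31/3))*1 = -31/3*1 = -31/3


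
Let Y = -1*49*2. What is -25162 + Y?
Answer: -25260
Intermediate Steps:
Y = -98 (Y = -49*2 = -98)
-25162 + Y = -25162 - 98 = -25260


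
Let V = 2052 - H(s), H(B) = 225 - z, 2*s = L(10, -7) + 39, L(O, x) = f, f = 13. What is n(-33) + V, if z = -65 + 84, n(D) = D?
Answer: 1813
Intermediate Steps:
z = 19
L(O, x) = 13
s = 26 (s = (13 + 39)/2 = (½)*52 = 26)
H(B) = 206 (H(B) = 225 - 1*19 = 225 - 19 = 206)
V = 1846 (V = 2052 - 1*206 = 2052 - 206 = 1846)
n(-33) + V = -33 + 1846 = 1813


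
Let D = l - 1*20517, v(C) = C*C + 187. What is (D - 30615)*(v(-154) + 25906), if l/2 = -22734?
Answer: -4811549400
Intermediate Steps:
l = -45468 (l = 2*(-22734) = -45468)
v(C) = 187 + C² (v(C) = C² + 187 = 187 + C²)
D = -65985 (D = -45468 - 1*20517 = -45468 - 20517 = -65985)
(D - 30615)*(v(-154) + 25906) = (-65985 - 30615)*((187 + (-154)²) + 25906) = -96600*((187 + 23716) + 25906) = -96600*(23903 + 25906) = -96600*49809 = -4811549400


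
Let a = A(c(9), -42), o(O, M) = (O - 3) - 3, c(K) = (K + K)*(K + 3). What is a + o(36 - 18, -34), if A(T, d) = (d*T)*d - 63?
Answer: 380973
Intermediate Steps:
c(K) = 2*K*(3 + K) (c(K) = (2*K)*(3 + K) = 2*K*(3 + K))
A(T, d) = -63 + T*d**2 (A(T, d) = (T*d)*d - 63 = T*d**2 - 63 = -63 + T*d**2)
o(O, M) = -6 + O (o(O, M) = (-3 + O) - 3 = -6 + O)
a = 380961 (a = -63 + (2*9*(3 + 9))*(-42)**2 = -63 + (2*9*12)*1764 = -63 + 216*1764 = -63 + 381024 = 380961)
a + o(36 - 18, -34) = 380961 + (-6 + (36 - 18)) = 380961 + (-6 + 18) = 380961 + 12 = 380973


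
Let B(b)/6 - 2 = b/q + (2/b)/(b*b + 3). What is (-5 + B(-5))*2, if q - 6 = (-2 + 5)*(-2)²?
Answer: 1102/105 ≈ 10.495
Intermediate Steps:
q = 18 (q = 6 + (-2 + 5)*(-2)² = 6 + 3*4 = 6 + 12 = 18)
B(b) = 12 + b/3 + 12/(b*(3 + b²)) (B(b) = 12 + 6*(b/18 + (2/b)/(b*b + 3)) = 12 + 6*(b*(1/18) + (2/b)/(b² + 3)) = 12 + 6*(b/18 + (2/b)/(3 + b²)) = 12 + 6*(b/18 + 2/(b*(3 + b²))) = 12 + (b/3 + 12/(b*(3 + b²))) = 12 + b/3 + 12/(b*(3 + b²)))
(-5 + B(-5))*2 = (-5 + (12 + (-5)² + 12*(-5)³ + 36*(-5) + (⅓)*(-5)⁴)/((-5)*(3 + (-5)²)))*2 = (-5 - (12 + 25 + 12*(-125) - 180 + (⅓)*625)/(5*(3 + 25)))*2 = (-5 - ⅕*(12 + 25 - 1500 - 180 + 625/3)/28)*2 = (-5 - ⅕*1/28*(-4304/3))*2 = (-5 + 1076/105)*2 = (551/105)*2 = 1102/105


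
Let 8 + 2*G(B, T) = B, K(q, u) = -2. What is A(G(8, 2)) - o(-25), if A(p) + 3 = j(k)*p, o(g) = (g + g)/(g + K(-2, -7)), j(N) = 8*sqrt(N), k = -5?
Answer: -131/27 ≈ -4.8519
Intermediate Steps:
G(B, T) = -4 + B/2
o(g) = 2*g/(-2 + g) (o(g) = (g + g)/(g - 2) = (2*g)/(-2 + g) = 2*g/(-2 + g))
A(p) = -3 + 8*I*p*sqrt(5) (A(p) = -3 + (8*sqrt(-5))*p = -3 + (8*(I*sqrt(5)))*p = -3 + (8*I*sqrt(5))*p = -3 + 8*I*p*sqrt(5))
A(G(8, 2)) - o(-25) = (-3 + 8*I*(-4 + (1/2)*8)*sqrt(5)) - 2*(-25)/(-2 - 25) = (-3 + 8*I*(-4 + 4)*sqrt(5)) - 2*(-25)/(-27) = (-3 + 8*I*0*sqrt(5)) - 2*(-25)*(-1)/27 = (-3 + 0) - 1*50/27 = -3 - 50/27 = -131/27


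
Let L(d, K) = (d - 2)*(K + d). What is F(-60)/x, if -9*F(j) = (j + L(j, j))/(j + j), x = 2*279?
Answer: 41/3348 ≈ 0.012246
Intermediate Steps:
L(d, K) = (-2 + d)*(K + d)
x = 558
F(j) = -(-3*j + 2*j**2)/(18*j) (F(j) = -(j + (j**2 - 2*j - 2*j + j*j))/(9*(j + j)) = -(j + (j**2 - 2*j - 2*j + j**2))/(9*(2*j)) = -(j + (-4*j + 2*j**2))*1/(2*j)/9 = -(-3*j + 2*j**2)*1/(2*j)/9 = -(-3*j + 2*j**2)/(18*j))
F(-60)/x = (1/6 - 1/9*(-60))/558 = (1/6 + 20/3)*(1/558) = (41/6)*(1/558) = 41/3348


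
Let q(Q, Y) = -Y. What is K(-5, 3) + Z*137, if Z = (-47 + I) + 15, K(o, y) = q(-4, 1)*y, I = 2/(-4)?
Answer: -8911/2 ≈ -4455.5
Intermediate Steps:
I = -½ (I = 2*(-¼) = -½ ≈ -0.50000)
K(o, y) = -y (K(o, y) = (-1*1)*y = -y)
Z = -65/2 (Z = (-47 - ½) + 15 = -95/2 + 15 = -65/2 ≈ -32.500)
K(-5, 3) + Z*137 = -1*3 - 65/2*137 = -3 - 8905/2 = -8911/2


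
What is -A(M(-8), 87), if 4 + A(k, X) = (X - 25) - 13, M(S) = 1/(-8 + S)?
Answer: -45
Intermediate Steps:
A(k, X) = -42 + X (A(k, X) = -4 + ((X - 25) - 13) = -4 + ((-25 + X) - 13) = -4 + (-38 + X) = -42 + X)
-A(M(-8), 87) = -(-42 + 87) = -1*45 = -45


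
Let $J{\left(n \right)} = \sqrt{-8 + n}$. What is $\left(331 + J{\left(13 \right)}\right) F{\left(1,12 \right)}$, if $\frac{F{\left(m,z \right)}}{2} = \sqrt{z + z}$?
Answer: $4 \sqrt{6} \left(331 + \sqrt{5}\right) \approx 3265.0$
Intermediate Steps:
$F{\left(m,z \right)} = 2 \sqrt{2} \sqrt{z}$ ($F{\left(m,z \right)} = 2 \sqrt{z + z} = 2 \sqrt{2 z} = 2 \sqrt{2} \sqrt{z}$)
$\left(331 + J{\left(13 \right)}\right) F{\left(1,12 \right)} = \left(331 + \sqrt{-8 + 13}\right) 2 \sqrt{2} \sqrt{12} = \left(331 + \sqrt{5}\right) 2 \sqrt{2} \cdot 2 \sqrt{3} = \left(331 + \sqrt{5}\right) 4 \sqrt{6} = 4 \sqrt{6} \left(331 + \sqrt{5}\right)$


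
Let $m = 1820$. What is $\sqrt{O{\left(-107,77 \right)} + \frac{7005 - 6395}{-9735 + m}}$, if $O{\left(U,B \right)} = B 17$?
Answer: $\frac{15 \sqrt{14577847}}{1583} \approx 36.179$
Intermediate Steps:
$O{\left(U,B \right)} = 17 B$
$\sqrt{O{\left(-107,77 \right)} + \frac{7005 - 6395}{-9735 + m}} = \sqrt{17 \cdot 77 + \frac{7005 - 6395}{-9735 + 1820}} = \sqrt{1309 + \frac{610}{-7915}} = \sqrt{1309 + 610 \left(- \frac{1}{7915}\right)} = \sqrt{1309 - \frac{122}{1583}} = \sqrt{\frac{2072025}{1583}} = \frac{15 \sqrt{14577847}}{1583}$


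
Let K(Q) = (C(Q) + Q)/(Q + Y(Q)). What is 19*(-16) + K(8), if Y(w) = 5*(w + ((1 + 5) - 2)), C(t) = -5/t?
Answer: -165317/544 ≈ -303.89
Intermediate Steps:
Y(w) = 20 + 5*w (Y(w) = 5*(w + (6 - 2)) = 5*(w + 4) = 5*(4 + w) = 20 + 5*w)
K(Q) = (Q - 5/Q)/(20 + 6*Q) (K(Q) = (-5/Q + Q)/(Q + (20 + 5*Q)) = (Q - 5/Q)/(20 + 6*Q))
19*(-16) + K(8) = 19*(-16) + (½)*(-5 + 8²)/(8*(10 + 3*8)) = -304 + (½)*(⅛)*(-5 + 64)/(10 + 24) = -304 + (½)*(⅛)*59/34 = -304 + (½)*(⅛)*(1/34)*59 = -304 + 59/544 = -165317/544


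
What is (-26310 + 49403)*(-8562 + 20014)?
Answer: 264461036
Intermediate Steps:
(-26310 + 49403)*(-8562 + 20014) = 23093*11452 = 264461036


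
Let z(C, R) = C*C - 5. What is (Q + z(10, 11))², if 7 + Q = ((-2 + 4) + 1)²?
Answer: 9409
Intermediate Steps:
Q = 2 (Q = -7 + ((-2 + 4) + 1)² = -7 + (2 + 1)² = -7 + 3² = -7 + 9 = 2)
z(C, R) = -5 + C² (z(C, R) = C² - 5 = -5 + C²)
(Q + z(10, 11))² = (2 + (-5 + 10²))² = (2 + (-5 + 100))² = (2 + 95)² = 97² = 9409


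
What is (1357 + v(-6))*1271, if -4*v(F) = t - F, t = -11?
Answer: 6905343/4 ≈ 1.7263e+6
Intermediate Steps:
v(F) = 11/4 + F/4 (v(F) = -(-11 - F)/4 = 11/4 + F/4)
(1357 + v(-6))*1271 = (1357 + (11/4 + (¼)*(-6)))*1271 = (1357 + (11/4 - 3/2))*1271 = (1357 + 5/4)*1271 = (5433/4)*1271 = 6905343/4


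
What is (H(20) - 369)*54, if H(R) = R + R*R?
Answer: 2754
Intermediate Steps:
H(R) = R + R²
(H(20) - 369)*54 = (20*(1 + 20) - 369)*54 = (20*21 - 369)*54 = (420 - 369)*54 = 51*54 = 2754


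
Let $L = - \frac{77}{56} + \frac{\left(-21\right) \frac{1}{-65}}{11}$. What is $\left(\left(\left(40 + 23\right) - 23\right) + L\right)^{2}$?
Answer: $\frac{48886536609}{32718400} \approx 1494.2$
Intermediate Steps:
$L = - \frac{7697}{5720}$ ($L = \left(-77\right) \frac{1}{56} + \left(-21\right) \left(- \frac{1}{65}\right) \frac{1}{11} = - \frac{11}{8} + \frac{21}{65} \cdot \frac{1}{11} = - \frac{11}{8} + \frac{21}{715} = - \frac{7697}{5720} \approx -1.3456$)
$\left(\left(\left(40 + 23\right) - 23\right) + L\right)^{2} = \left(\left(\left(40 + 23\right) - 23\right) - \frac{7697}{5720}\right)^{2} = \left(\left(63 - 23\right) - \frac{7697}{5720}\right)^{2} = \left(40 - \frac{7697}{5720}\right)^{2} = \left(\frac{221103}{5720}\right)^{2} = \frac{48886536609}{32718400}$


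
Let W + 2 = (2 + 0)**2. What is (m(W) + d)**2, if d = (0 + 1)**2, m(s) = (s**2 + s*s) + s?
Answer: 121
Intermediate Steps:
W = 2 (W = -2 + (2 + 0)**2 = -2 + 2**2 = -2 + 4 = 2)
m(s) = s + 2*s**2 (m(s) = (s**2 + s**2) + s = 2*s**2 + s = s + 2*s**2)
d = 1 (d = 1**2 = 1)
(m(W) + d)**2 = (2*(1 + 2*2) + 1)**2 = (2*(1 + 4) + 1)**2 = (2*5 + 1)**2 = (10 + 1)**2 = 11**2 = 121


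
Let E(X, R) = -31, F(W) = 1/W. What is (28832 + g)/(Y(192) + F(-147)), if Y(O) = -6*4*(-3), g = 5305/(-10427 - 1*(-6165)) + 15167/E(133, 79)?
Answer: 28970878335/73591954 ≈ 393.67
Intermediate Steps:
g = -64806209/132122 (g = 5305/(-10427 - 1*(-6165)) + 15167/(-31) = 5305/(-10427 + 6165) + 15167*(-1/31) = 5305/(-4262) - 15167/31 = 5305*(-1/4262) - 15167/31 = -5305/4262 - 15167/31 = -64806209/132122 ≈ -490.50)
Y(O) = 72 (Y(O) = -24*(-3) = 72)
(28832 + g)/(Y(192) + F(-147)) = (28832 - 64806209/132122)/(72 + 1/(-147)) = 3744535295/(132122*(72 - 1/147)) = 3744535295/(132122*(10583/147)) = (3744535295/132122)*(147/10583) = 28970878335/73591954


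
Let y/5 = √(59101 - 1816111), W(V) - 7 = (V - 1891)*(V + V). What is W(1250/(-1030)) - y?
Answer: 48798763/10609 - 5*I*√1757010 ≈ 4599.8 - 6627.6*I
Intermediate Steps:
W(V) = 7 + 2*V*(-1891 + V) (W(V) = 7 + (V - 1891)*(V + V) = 7 + (-1891 + V)*(2*V) = 7 + 2*V*(-1891 + V))
y = 5*I*√1757010 (y = 5*√(59101 - 1816111) = 5*√(-1757010) = 5*(I*√1757010) = 5*I*√1757010 ≈ 6627.6*I)
W(1250/(-1030)) - y = (7 - 4727500/(-1030) + 2*(1250/(-1030))²) - 5*I*√1757010 = (7 - 4727500*(-1)/1030 + 2*(1250*(-1/1030))²) - 5*I*√1757010 = (7 - 3782*(-125/103) + 2*(-125/103)²) - 5*I*√1757010 = (7 + 472750/103 + 2*(15625/10609)) - 5*I*√1757010 = (7 + 472750/103 + 31250/10609) - 5*I*√1757010 = 48798763/10609 - 5*I*√1757010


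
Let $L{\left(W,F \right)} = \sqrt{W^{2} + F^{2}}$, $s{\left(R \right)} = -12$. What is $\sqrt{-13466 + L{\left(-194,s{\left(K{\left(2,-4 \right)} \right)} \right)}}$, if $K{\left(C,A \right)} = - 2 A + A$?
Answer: $\sqrt{-13466 + 2 \sqrt{9445}} \approx 115.2 i$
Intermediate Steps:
$K{\left(C,A \right)} = - A$
$L{\left(W,F \right)} = \sqrt{F^{2} + W^{2}}$
$\sqrt{-13466 + L{\left(-194,s{\left(K{\left(2,-4 \right)} \right)} \right)}} = \sqrt{-13466 + \sqrt{\left(-12\right)^{2} + \left(-194\right)^{2}}} = \sqrt{-13466 + \sqrt{144 + 37636}} = \sqrt{-13466 + \sqrt{37780}} = \sqrt{-13466 + 2 \sqrt{9445}}$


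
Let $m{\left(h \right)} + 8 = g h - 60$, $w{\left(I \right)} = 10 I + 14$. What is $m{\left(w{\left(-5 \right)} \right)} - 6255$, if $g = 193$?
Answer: $-13271$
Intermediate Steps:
$w{\left(I \right)} = 14 + 10 I$
$m{\left(h \right)} = -68 + 193 h$ ($m{\left(h \right)} = -8 + \left(193 h - 60\right) = -8 + \left(-60 + 193 h\right) = -68 + 193 h$)
$m{\left(w{\left(-5 \right)} \right)} - 6255 = \left(-68 + 193 \left(14 + 10 \left(-5\right)\right)\right) - 6255 = \left(-68 + 193 \left(14 - 50\right)\right) - 6255 = \left(-68 + 193 \left(-36\right)\right) - 6255 = \left(-68 - 6948\right) - 6255 = -7016 - 6255 = -13271$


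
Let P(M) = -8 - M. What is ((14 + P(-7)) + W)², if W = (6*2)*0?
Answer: 169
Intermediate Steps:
W = 0 (W = 12*0 = 0)
((14 + P(-7)) + W)² = ((14 + (-8 - 1*(-7))) + 0)² = ((14 + (-8 + 7)) + 0)² = ((14 - 1) + 0)² = (13 + 0)² = 13² = 169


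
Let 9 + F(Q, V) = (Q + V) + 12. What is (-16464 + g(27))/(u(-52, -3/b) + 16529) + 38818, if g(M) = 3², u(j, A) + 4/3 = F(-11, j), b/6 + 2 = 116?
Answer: 1917676289/49403 ≈ 38817.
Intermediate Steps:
b = 684 (b = -12 + 6*116 = -12 + 696 = 684)
F(Q, V) = 3 + Q + V (F(Q, V) = -9 + ((Q + V) + 12) = -9 + (12 + Q + V) = 3 + Q + V)
u(j, A) = -28/3 + j (u(j, A) = -4/3 + (3 - 11 + j) = -4/3 + (-8 + j) = -28/3 + j)
g(M) = 9
(-16464 + g(27))/(u(-52, -3/b) + 16529) + 38818 = (-16464 + 9)/((-28/3 - 52) + 16529) + 38818 = -16455/(-184/3 + 16529) + 38818 = -16455/49403/3 + 38818 = -16455*3/49403 + 38818 = -49365/49403 + 38818 = 1917676289/49403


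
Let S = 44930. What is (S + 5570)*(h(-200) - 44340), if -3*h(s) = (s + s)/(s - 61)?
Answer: -1753290310000/783 ≈ -2.2392e+9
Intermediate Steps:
h(s) = -2*s/(3*(-61 + s)) (h(s) = -(s + s)/(3*(s - 61)) = -2*s/(3*(-61 + s)))
(S + 5570)*(h(-200) - 44340) = (44930 + 5570)*(-2*(-200)/(-183 + 3*(-200)) - 44340) = 50500*(-2*(-200)/(-183 - 600) - 44340) = 50500*(-2*(-200)/(-783) - 44340) = 50500*(-2*(-200)*(-1/783) - 44340) = 50500*(-400/783 - 44340) = 50500*(-34718620/783) = -1753290310000/783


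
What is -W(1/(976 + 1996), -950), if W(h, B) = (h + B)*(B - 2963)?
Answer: -11047960287/2972 ≈ -3.7173e+6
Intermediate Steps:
W(h, B) = (-2963 + B)*(B + h) (W(h, B) = (B + h)*(-2963 + B) = (-2963 + B)*(B + h))
-W(1/(976 + 1996), -950) = -((-950)**2 - 2963*(-950) - 2963/(976 + 1996) - 950/(976 + 1996)) = -(902500 + 2814850 - 2963/2972 - 950/2972) = -(902500 + 2814850 - 2963*1/2972 - 950*1/2972) = -(902500 + 2814850 - 2963/2972 - 475/1486) = -1*11047960287/2972 = -11047960287/2972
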